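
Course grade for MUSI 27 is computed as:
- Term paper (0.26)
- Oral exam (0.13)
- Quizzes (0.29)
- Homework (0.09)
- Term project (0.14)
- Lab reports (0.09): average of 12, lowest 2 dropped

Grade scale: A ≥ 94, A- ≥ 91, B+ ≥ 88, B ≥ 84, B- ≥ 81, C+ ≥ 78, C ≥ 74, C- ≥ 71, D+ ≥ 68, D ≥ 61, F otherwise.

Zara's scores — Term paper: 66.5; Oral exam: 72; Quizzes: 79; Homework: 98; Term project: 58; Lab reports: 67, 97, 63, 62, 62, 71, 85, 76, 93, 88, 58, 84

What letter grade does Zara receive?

Lab reports: drop 58, 62 → average of remaining 10 = 786/10 = 78.6
Weighted total:
  Term paper 66.5 × 0.26 = 17.29
  Oral exam 72 × 0.13 = 9.36
  Quizzes 79 × 0.29 = 22.91
  Homework 98 × 0.09 = 8.82
  Term project 58 × 0.14 = 8.12
  Lab reports 78.6 × 0.09 = 7.074
Sum = 73.574
73.574 is ≥ 71 and < 74 → C-

C-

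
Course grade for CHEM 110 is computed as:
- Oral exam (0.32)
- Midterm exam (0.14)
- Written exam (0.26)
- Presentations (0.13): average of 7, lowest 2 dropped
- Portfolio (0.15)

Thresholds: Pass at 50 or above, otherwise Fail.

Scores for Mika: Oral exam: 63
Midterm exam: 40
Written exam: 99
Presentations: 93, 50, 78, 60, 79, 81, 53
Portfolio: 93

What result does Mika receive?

Presentations: drop 50, 53 → average of remaining 5 = 391/5 = 78.2
Weighted total:
  Oral exam 63 × 0.32 = 20.16
  Midterm exam 40 × 0.14 = 5.6
  Written exam 99 × 0.26 = 25.74
  Presentations 78.2 × 0.13 = 10.166
  Portfolio 93 × 0.15 = 13.95
Sum = 75.616
75.616 ≥ 50 → Pass

Pass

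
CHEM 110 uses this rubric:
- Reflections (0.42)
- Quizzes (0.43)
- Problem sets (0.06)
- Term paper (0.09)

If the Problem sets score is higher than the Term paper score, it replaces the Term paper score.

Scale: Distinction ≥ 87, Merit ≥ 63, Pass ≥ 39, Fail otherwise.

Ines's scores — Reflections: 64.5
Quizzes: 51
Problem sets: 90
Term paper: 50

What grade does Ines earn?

Pass

Problem sets (90) > Term paper (50), so Term paper counts as 90.
Weighted total:
  Reflections 64.5 × 0.42 = 27.09
  Quizzes 51 × 0.43 = 21.93
  Problem sets 90 × 0.06 = 5.4
  Term paper 90 × 0.09 = 8.1
Sum = 62.52
62.52 is ≥ 39 and < 63 → Pass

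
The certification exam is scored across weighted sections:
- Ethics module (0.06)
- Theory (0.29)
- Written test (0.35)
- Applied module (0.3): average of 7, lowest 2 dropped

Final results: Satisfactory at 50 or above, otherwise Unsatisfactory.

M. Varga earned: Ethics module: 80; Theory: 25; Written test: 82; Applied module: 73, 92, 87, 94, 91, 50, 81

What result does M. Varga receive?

Applied module: drop 50, 73 → average of remaining 5 = 445/5 = 89
Weighted total:
  Ethics module 80 × 0.06 = 4.8
  Theory 25 × 0.29 = 7.25
  Written test 82 × 0.35 = 28.7
  Applied module 89 × 0.3 = 26.7
Sum = 67.45
67.45 ≥ 50 → Satisfactory

Satisfactory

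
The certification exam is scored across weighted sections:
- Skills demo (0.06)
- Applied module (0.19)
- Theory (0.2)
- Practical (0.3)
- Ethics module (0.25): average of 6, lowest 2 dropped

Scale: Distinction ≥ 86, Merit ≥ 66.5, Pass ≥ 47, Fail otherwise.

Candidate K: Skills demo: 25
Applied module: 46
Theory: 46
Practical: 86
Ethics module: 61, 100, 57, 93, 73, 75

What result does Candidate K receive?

Ethics module: drop 57, 61 → average of remaining 4 = 341/4 = 85.25
Weighted total:
  Skills demo 25 × 0.06 = 1.5
  Applied module 46 × 0.19 = 8.74
  Theory 46 × 0.2 = 9.2
  Practical 86 × 0.3 = 25.8
  Ethics module 85.25 × 0.25 = 21.3125
Sum = 66.5525
66.5525 is ≥ 66.5 and < 86 → Merit

Merit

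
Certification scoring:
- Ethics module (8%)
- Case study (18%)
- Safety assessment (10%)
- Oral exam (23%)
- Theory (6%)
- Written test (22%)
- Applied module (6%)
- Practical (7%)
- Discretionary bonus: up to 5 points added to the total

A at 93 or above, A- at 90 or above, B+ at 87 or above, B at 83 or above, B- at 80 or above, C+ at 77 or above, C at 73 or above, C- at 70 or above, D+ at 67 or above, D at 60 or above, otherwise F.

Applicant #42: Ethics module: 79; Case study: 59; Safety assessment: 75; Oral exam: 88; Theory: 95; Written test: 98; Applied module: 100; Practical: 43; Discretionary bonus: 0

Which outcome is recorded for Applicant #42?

Weighted total:
  Ethics module 79 × 0.08 = 6.32
  Case study 59 × 0.18 = 10.62
  Safety assessment 75 × 0.1 = 7.5
  Oral exam 88 × 0.23 = 20.24
  Theory 95 × 0.06 = 5.7
  Written test 98 × 0.22 = 21.56
  Applied module 100 × 0.06 = 6
  Practical 43 × 0.07 = 3.01
Sum = 80.95
Discretionary bonus: 80.95 + 0 = 80.95
80.95 is ≥ 80 and < 83 → B-

B-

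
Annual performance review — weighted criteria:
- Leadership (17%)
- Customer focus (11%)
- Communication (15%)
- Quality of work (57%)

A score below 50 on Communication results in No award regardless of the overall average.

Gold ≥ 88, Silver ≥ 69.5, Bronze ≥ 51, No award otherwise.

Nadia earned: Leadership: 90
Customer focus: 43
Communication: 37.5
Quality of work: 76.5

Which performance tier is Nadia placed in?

Communication score 37.5 < 50: minimum not met.
Weighted total:
  Leadership 90 × 0.17 = 15.3
  Customer focus 43 × 0.11 = 4.73
  Communication 37.5 × 0.15 = 5.625
  Quality of work 76.5 × 0.57 = 43.605
Sum = 69.26
Because the Communication minimum was not met, the result is No award.

No award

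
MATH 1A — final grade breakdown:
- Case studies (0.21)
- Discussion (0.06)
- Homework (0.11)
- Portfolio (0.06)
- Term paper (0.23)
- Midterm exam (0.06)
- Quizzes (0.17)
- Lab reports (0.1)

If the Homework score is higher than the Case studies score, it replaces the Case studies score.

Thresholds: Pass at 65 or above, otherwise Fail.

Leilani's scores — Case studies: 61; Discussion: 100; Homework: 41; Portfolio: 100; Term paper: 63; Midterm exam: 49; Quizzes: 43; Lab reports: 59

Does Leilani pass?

Fail

Homework (41) ≤ Case studies (61), so Case studies stays at 61.
Weighted total:
  Case studies 61 × 0.21 = 12.81
  Discussion 100 × 0.06 = 6
  Homework 41 × 0.11 = 4.51
  Portfolio 100 × 0.06 = 6
  Term paper 63 × 0.23 = 14.49
  Midterm exam 49 × 0.06 = 2.94
  Quizzes 43 × 0.17 = 7.31
  Lab reports 59 × 0.1 = 5.9
Sum = 59.96
59.96 < 65 → Fail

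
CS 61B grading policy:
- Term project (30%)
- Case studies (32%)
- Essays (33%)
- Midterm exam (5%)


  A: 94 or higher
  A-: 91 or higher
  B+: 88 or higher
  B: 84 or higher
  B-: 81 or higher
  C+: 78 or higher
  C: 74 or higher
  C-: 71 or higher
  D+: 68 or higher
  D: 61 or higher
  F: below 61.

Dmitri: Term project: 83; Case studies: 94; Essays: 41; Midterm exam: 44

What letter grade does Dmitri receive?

D+

Weighted total:
  Term project 83 × 0.3 = 24.9
  Case studies 94 × 0.32 = 30.08
  Essays 41 × 0.33 = 13.53
  Midterm exam 44 × 0.05 = 2.2
Sum = 70.71
70.71 is ≥ 68 and < 71 → D+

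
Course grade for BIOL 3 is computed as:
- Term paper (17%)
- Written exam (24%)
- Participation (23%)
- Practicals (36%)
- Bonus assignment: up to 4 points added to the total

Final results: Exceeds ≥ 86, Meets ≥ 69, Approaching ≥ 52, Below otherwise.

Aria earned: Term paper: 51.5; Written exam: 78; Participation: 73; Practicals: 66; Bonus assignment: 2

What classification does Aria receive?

Weighted total:
  Term paper 51.5 × 0.17 = 8.755
  Written exam 78 × 0.24 = 18.72
  Participation 73 × 0.23 = 16.79
  Practicals 66 × 0.36 = 23.76
Sum = 68.025
Bonus assignment: 68.025 + 2 = 70.025
70.025 is ≥ 69 and < 86 → Meets

Meets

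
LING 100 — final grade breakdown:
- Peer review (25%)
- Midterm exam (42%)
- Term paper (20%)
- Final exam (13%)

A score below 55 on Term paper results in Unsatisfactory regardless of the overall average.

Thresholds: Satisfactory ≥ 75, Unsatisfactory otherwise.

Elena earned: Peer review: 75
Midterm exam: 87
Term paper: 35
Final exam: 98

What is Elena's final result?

Term paper score 35 < 55: minimum not met.
Weighted total:
  Peer review 75 × 0.25 = 18.75
  Midterm exam 87 × 0.42 = 36.54
  Term paper 35 × 0.2 = 7
  Final exam 98 × 0.13 = 12.74
Sum = 75.03
Because the Term paper minimum was not met, the result is Unsatisfactory.

Unsatisfactory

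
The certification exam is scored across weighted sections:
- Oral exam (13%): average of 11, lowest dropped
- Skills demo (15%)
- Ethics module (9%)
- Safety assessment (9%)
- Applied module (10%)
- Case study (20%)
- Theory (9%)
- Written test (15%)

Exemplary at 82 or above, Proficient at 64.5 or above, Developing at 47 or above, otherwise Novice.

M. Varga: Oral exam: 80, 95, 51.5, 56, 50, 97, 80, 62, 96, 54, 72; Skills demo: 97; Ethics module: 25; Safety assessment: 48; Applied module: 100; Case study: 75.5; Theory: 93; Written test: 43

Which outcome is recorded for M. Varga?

Oral exam: drop 50 → average of remaining 10 = 743.5/10 = 74.35
Weighted total:
  Oral exam 74.35 × 0.13 = 9.6655
  Skills demo 97 × 0.15 = 14.55
  Ethics module 25 × 0.09 = 2.25
  Safety assessment 48 × 0.09 = 4.32
  Applied module 100 × 0.1 = 10
  Case study 75.5 × 0.2 = 15.1
  Theory 93 × 0.09 = 8.37
  Written test 43 × 0.15 = 6.45
Sum = 70.7055
70.7055 is ≥ 64.5 and < 82 → Proficient

Proficient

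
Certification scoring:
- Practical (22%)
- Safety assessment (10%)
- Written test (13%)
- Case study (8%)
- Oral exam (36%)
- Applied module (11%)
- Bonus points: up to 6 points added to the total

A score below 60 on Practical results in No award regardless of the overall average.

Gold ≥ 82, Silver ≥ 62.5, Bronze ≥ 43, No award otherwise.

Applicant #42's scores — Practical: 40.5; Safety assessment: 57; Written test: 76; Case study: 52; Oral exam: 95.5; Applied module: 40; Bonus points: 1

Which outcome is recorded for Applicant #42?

No award

Practical score 40.5 < 60: minimum not met.
Weighted total:
  Practical 40.5 × 0.22 = 8.91
  Safety assessment 57 × 0.1 = 5.7
  Written test 76 × 0.13 = 9.88
  Case study 52 × 0.08 = 4.16
  Oral exam 95.5 × 0.36 = 34.38
  Applied module 40 × 0.11 = 4.4
Sum = 67.43
Bonus points: 67.43 + 1 = 68.43
Because the Practical minimum was not met, the result is No award.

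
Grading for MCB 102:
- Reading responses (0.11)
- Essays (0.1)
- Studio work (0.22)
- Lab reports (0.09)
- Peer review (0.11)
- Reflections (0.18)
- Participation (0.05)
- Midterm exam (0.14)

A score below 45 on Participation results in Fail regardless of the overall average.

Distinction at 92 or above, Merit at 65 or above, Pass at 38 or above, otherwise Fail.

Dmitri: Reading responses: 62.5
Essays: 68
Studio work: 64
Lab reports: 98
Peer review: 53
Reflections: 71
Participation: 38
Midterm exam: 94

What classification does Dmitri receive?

Fail

Participation score 38 < 45: minimum not met.
Weighted total:
  Reading responses 62.5 × 0.11 = 6.875
  Essays 68 × 0.1 = 6.8
  Studio work 64 × 0.22 = 14.08
  Lab reports 98 × 0.09 = 8.82
  Peer review 53 × 0.11 = 5.83
  Reflections 71 × 0.18 = 12.78
  Participation 38 × 0.05 = 1.9
  Midterm exam 94 × 0.14 = 13.16
Sum = 70.245
Because the Participation minimum was not met, the result is Fail.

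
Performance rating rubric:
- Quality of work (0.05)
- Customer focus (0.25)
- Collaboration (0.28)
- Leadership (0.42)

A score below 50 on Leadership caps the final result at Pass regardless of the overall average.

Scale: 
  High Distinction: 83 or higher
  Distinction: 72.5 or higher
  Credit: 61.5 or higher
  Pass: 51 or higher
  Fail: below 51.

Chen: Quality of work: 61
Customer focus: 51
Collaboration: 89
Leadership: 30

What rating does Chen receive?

Leadership score 30 < 50: minimum not met.
Weighted total:
  Quality of work 61 × 0.05 = 3.05
  Customer focus 51 × 0.25 = 12.75
  Collaboration 89 × 0.28 = 24.92
  Leadership 30 × 0.42 = 12.6
Sum = 53.32
53.32 would be Pass; cap at Pass applies → Pass.

Pass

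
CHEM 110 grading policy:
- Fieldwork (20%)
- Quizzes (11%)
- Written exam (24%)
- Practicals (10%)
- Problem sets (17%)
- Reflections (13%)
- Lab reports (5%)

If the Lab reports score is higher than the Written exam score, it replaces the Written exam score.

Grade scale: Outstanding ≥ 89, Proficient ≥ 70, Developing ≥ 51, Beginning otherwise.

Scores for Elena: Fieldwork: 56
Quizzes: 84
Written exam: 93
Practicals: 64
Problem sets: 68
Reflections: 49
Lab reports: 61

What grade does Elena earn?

Proficient

Lab reports (61) ≤ Written exam (93), so Written exam stays at 93.
Weighted total:
  Fieldwork 56 × 0.2 = 11.2
  Quizzes 84 × 0.11 = 9.24
  Written exam 93 × 0.24 = 22.32
  Practicals 64 × 0.1 = 6.4
  Problem sets 68 × 0.17 = 11.56
  Reflections 49 × 0.13 = 6.37
  Lab reports 61 × 0.05 = 3.05
Sum = 70.14
70.14 is ≥ 70 and < 89 → Proficient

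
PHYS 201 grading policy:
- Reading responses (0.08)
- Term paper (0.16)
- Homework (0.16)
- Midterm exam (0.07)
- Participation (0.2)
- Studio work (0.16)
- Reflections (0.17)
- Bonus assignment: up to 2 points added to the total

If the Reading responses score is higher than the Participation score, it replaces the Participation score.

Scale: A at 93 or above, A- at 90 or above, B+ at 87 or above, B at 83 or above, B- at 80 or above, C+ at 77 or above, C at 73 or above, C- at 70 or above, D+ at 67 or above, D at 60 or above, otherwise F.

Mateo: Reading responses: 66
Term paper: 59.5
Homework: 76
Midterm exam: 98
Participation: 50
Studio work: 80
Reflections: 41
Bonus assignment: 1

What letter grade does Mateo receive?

D+

Reading responses (66) > Participation (50), so Participation counts as 66.
Weighted total:
  Reading responses 66 × 0.08 = 5.28
  Term paper 59.5 × 0.16 = 9.52
  Homework 76 × 0.16 = 12.16
  Midterm exam 98 × 0.07 = 6.86
  Participation 66 × 0.2 = 13.2
  Studio work 80 × 0.16 = 12.8
  Reflections 41 × 0.17 = 6.97
Sum = 66.79
Bonus assignment: 66.79 + 1 = 67.79
67.79 is ≥ 67 and < 70 → D+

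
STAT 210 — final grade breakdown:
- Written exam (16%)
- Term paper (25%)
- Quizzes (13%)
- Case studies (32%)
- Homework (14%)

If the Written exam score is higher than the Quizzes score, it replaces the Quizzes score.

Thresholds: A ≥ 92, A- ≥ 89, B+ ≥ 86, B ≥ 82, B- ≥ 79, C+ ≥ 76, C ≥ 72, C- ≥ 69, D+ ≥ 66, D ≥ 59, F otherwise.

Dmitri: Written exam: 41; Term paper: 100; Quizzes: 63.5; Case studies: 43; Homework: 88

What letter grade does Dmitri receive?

Written exam (41) ≤ Quizzes (63.5), so Quizzes stays at 63.5.
Weighted total:
  Written exam 41 × 0.16 = 6.56
  Term paper 100 × 0.25 = 25
  Quizzes 63.5 × 0.13 = 8.255
  Case studies 43 × 0.32 = 13.76
  Homework 88 × 0.14 = 12.32
Sum = 65.895
65.895 is ≥ 59 and < 66 → D

D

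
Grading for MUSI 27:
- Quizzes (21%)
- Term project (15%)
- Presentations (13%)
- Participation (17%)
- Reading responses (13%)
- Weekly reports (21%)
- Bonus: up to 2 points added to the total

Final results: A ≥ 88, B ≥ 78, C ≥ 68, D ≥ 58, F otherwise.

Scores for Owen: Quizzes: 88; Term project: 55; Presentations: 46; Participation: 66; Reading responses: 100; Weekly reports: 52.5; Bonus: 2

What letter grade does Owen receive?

C

Weighted total:
  Quizzes 88 × 0.21 = 18.48
  Term project 55 × 0.15 = 8.25
  Presentations 46 × 0.13 = 5.98
  Participation 66 × 0.17 = 11.22
  Reading responses 100 × 0.13 = 13
  Weekly reports 52.5 × 0.21 = 11.025
Sum = 67.955
Bonus: 67.955 + 2 = 69.955
69.955 is ≥ 68 and < 78 → C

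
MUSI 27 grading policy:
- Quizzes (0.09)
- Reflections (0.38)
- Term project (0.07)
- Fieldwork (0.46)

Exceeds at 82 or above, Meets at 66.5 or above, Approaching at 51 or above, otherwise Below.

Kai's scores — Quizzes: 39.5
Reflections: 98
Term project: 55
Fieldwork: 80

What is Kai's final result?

Meets

Weighted total:
  Quizzes 39.5 × 0.09 = 3.555
  Reflections 98 × 0.38 = 37.24
  Term project 55 × 0.07 = 3.85
  Fieldwork 80 × 0.46 = 36.8
Sum = 81.445
81.445 is ≥ 66.5 and < 82 → Meets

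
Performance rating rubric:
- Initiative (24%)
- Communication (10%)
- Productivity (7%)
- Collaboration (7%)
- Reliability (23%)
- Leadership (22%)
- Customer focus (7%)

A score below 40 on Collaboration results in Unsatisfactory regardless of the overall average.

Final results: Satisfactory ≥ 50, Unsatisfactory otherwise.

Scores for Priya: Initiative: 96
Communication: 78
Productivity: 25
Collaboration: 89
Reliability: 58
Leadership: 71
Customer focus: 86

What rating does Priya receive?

Collaboration score 89 ≥ 40: minimum met.
Weighted total:
  Initiative 96 × 0.24 = 23.04
  Communication 78 × 0.1 = 7.8
  Productivity 25 × 0.07 = 1.75
  Collaboration 89 × 0.07 = 6.23
  Reliability 58 × 0.23 = 13.34
  Leadership 71 × 0.22 = 15.62
  Customer focus 86 × 0.07 = 6.02
Sum = 73.8
73.8 ≥ 50 → Satisfactory

Satisfactory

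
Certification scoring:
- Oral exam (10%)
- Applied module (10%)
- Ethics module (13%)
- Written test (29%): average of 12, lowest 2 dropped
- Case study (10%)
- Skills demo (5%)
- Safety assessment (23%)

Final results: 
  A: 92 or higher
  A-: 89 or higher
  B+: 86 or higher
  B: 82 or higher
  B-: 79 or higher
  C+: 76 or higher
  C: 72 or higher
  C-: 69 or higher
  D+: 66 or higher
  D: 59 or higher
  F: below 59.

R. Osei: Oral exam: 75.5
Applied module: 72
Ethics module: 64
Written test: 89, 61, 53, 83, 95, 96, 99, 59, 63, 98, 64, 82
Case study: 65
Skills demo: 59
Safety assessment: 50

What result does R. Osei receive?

Written test: drop 53, 59 → average of remaining 10 = 830/10 = 83
Weighted total:
  Oral exam 75.5 × 0.1 = 7.55
  Applied module 72 × 0.1 = 7.2
  Ethics module 64 × 0.13 = 8.32
  Written test 83 × 0.29 = 24.07
  Case study 65 × 0.1 = 6.5
  Skills demo 59 × 0.05 = 2.95
  Safety assessment 50 × 0.23 = 11.5
Sum = 68.09
68.09 is ≥ 66 and < 69 → D+

D+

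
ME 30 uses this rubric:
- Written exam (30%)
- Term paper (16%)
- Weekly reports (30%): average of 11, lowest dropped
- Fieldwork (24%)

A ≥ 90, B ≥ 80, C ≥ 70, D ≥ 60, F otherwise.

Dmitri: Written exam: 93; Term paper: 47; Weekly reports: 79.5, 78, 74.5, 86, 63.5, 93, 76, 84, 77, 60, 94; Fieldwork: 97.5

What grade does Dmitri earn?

Weekly reports: drop 60 → average of remaining 10 = 805.5/10 = 80.55
Weighted total:
  Written exam 93 × 0.3 = 27.9
  Term paper 47 × 0.16 = 7.52
  Weekly reports 80.55 × 0.3 = 24.165
  Fieldwork 97.5 × 0.24 = 23.4
Sum = 82.985
82.985 is ≥ 80 and < 90 → B

B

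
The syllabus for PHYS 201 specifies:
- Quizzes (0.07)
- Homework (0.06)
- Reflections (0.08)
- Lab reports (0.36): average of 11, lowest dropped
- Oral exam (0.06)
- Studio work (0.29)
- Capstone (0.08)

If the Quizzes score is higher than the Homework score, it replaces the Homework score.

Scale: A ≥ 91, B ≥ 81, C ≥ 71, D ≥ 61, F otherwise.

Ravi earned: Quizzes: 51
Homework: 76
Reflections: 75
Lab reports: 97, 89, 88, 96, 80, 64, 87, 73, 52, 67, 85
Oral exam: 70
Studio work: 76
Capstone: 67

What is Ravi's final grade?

Lab reports: drop 52 → average of remaining 10 = 826/10 = 82.6
Quizzes (51) ≤ Homework (76), so Homework stays at 76.
Weighted total:
  Quizzes 51 × 0.07 = 3.57
  Homework 76 × 0.06 = 4.56
  Reflections 75 × 0.08 = 6
  Lab reports 82.6 × 0.36 = 29.736
  Oral exam 70 × 0.06 = 4.2
  Studio work 76 × 0.29 = 22.04
  Capstone 67 × 0.08 = 5.36
Sum = 75.466
75.466 is ≥ 71 and < 81 → C

C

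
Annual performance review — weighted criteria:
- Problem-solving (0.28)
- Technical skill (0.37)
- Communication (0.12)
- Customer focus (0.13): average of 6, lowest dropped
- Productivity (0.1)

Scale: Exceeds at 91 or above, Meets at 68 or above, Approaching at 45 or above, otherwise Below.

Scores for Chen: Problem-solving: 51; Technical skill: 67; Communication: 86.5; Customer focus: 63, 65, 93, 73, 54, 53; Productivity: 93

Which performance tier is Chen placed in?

Approaching

Customer focus: drop 53 → average of remaining 5 = 348/5 = 69.6
Weighted total:
  Problem-solving 51 × 0.28 = 14.28
  Technical skill 67 × 0.37 = 24.79
  Communication 86.5 × 0.12 = 10.38
  Customer focus 69.6 × 0.13 = 9.048
  Productivity 93 × 0.1 = 9.3
Sum = 67.798
67.798 is ≥ 45 and < 68 → Approaching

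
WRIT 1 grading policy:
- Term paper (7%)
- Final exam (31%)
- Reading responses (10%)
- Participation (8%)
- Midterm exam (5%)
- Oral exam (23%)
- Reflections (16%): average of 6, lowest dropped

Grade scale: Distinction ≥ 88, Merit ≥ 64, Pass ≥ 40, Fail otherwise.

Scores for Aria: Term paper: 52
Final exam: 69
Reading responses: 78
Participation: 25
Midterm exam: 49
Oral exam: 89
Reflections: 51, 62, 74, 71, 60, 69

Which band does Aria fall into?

Reflections: drop 51 → average of remaining 5 = 336/5 = 67.2
Weighted total:
  Term paper 52 × 0.07 = 3.64
  Final exam 69 × 0.31 = 21.39
  Reading responses 78 × 0.1 = 7.8
  Participation 25 × 0.08 = 2
  Midterm exam 49 × 0.05 = 2.45
  Oral exam 89 × 0.23 = 20.47
  Reflections 67.2 × 0.16 = 10.752
Sum = 68.502
68.502 is ≥ 64 and < 88 → Merit

Merit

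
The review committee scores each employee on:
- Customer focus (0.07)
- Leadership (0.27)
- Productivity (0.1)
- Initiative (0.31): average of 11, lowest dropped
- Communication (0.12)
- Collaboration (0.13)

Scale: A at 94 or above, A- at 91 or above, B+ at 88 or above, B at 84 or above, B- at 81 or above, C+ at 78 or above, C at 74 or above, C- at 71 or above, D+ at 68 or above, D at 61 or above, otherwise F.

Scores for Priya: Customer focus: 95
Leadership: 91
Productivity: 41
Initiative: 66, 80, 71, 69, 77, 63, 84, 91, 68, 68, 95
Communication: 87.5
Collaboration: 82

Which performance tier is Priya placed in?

Initiative: drop 63 → average of remaining 10 = 769/10 = 76.9
Weighted total:
  Customer focus 95 × 0.07 = 6.65
  Leadership 91 × 0.27 = 24.57
  Productivity 41 × 0.1 = 4.1
  Initiative 76.9 × 0.31 = 23.839
  Communication 87.5 × 0.12 = 10.5
  Collaboration 82 × 0.13 = 10.66
Sum = 80.319
80.319 is ≥ 78 and < 81 → C+

C+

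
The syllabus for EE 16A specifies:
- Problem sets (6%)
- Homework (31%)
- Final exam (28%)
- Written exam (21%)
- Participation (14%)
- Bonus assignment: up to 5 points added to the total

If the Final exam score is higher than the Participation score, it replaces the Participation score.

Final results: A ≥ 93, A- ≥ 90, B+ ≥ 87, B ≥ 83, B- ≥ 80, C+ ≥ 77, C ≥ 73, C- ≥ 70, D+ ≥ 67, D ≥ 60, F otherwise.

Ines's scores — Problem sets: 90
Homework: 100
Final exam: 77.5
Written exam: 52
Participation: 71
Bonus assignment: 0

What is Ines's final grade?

C+

Final exam (77.5) > Participation (71), so Participation counts as 77.5.
Weighted total:
  Problem sets 90 × 0.06 = 5.4
  Homework 100 × 0.31 = 31
  Final exam 77.5 × 0.28 = 21.7
  Written exam 52 × 0.21 = 10.92
  Participation 77.5 × 0.14 = 10.85
Sum = 79.87
Bonus assignment: 79.87 + 0 = 79.87
79.87 is ≥ 77 and < 80 → C+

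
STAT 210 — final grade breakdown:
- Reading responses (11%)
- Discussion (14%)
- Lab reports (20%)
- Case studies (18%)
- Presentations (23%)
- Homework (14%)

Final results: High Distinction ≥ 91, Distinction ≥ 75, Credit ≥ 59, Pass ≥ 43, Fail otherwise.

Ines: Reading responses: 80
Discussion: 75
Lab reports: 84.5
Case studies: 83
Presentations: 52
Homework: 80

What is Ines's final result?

Weighted total:
  Reading responses 80 × 0.11 = 8.8
  Discussion 75 × 0.14 = 10.5
  Lab reports 84.5 × 0.2 = 16.9
  Case studies 83 × 0.18 = 14.94
  Presentations 52 × 0.23 = 11.96
  Homework 80 × 0.14 = 11.2
Sum = 74.3
74.3 is ≥ 59 and < 75 → Credit

Credit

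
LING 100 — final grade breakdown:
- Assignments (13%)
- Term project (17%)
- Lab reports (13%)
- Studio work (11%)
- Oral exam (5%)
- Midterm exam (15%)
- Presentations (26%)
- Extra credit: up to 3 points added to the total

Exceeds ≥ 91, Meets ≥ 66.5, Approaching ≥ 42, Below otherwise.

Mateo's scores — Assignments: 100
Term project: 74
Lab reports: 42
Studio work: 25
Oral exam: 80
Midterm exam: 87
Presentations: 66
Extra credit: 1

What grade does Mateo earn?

Meets

Weighted total:
  Assignments 100 × 0.13 = 13
  Term project 74 × 0.17 = 12.58
  Lab reports 42 × 0.13 = 5.46
  Studio work 25 × 0.11 = 2.75
  Oral exam 80 × 0.05 = 4
  Midterm exam 87 × 0.15 = 13.05
  Presentations 66 × 0.26 = 17.16
Sum = 68
Extra credit: 68 + 1 = 69
69 is ≥ 66.5 and < 91 → Meets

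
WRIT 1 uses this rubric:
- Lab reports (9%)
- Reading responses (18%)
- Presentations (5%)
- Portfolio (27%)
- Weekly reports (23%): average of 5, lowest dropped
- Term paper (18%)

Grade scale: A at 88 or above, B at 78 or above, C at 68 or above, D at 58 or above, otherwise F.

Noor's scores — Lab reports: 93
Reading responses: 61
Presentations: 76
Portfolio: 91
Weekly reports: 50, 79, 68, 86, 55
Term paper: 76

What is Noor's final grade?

Weekly reports: drop 50 → average of remaining 4 = 288/4 = 72
Weighted total:
  Lab reports 93 × 0.09 = 8.37
  Reading responses 61 × 0.18 = 10.98
  Presentations 76 × 0.05 = 3.8
  Portfolio 91 × 0.27 = 24.57
  Weekly reports 72 × 0.23 = 16.56
  Term paper 76 × 0.18 = 13.68
Sum = 77.96
77.96 is ≥ 68 and < 78 → C

C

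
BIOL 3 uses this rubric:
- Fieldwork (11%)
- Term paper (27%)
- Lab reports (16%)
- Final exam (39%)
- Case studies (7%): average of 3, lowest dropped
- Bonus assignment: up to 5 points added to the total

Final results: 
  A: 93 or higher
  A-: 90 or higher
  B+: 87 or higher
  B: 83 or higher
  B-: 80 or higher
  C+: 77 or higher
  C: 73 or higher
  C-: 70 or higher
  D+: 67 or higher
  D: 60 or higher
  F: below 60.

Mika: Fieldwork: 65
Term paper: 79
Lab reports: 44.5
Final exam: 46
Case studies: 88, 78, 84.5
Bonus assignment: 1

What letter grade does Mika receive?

D

Case studies: drop 78 → average of remaining 2 = 172.5/2 = 86.25
Weighted total:
  Fieldwork 65 × 0.11 = 7.15
  Term paper 79 × 0.27 = 21.33
  Lab reports 44.5 × 0.16 = 7.12
  Final exam 46 × 0.39 = 17.94
  Case studies 86.25 × 0.07 = 6.0375
Sum = 59.5775
Bonus assignment: 59.5775 + 1 = 60.5775
60.5775 is ≥ 60 and < 67 → D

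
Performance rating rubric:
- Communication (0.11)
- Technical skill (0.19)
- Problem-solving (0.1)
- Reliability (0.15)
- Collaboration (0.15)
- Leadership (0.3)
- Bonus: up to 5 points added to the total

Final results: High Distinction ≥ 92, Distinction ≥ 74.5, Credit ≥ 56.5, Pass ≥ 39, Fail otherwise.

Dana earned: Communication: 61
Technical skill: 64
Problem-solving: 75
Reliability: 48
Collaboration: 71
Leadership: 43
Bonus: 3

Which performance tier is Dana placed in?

Weighted total:
  Communication 61 × 0.11 = 6.71
  Technical skill 64 × 0.19 = 12.16
  Problem-solving 75 × 0.1 = 7.5
  Reliability 48 × 0.15 = 7.2
  Collaboration 71 × 0.15 = 10.65
  Leadership 43 × 0.3 = 12.9
Sum = 57.12
Bonus: 57.12 + 3 = 60.12
60.12 is ≥ 56.5 and < 74.5 → Credit

Credit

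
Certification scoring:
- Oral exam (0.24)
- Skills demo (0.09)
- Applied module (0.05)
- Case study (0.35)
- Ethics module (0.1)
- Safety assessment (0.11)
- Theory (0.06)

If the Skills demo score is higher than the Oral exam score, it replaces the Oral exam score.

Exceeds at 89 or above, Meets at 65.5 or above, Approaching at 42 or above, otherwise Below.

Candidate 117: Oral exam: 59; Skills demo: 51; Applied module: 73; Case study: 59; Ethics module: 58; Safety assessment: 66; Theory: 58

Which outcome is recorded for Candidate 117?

Approaching

Skills demo (51) ≤ Oral exam (59), so Oral exam stays at 59.
Weighted total:
  Oral exam 59 × 0.24 = 14.16
  Skills demo 51 × 0.09 = 4.59
  Applied module 73 × 0.05 = 3.65
  Case study 59 × 0.35 = 20.65
  Ethics module 58 × 0.1 = 5.8
  Safety assessment 66 × 0.11 = 7.26
  Theory 58 × 0.06 = 3.48
Sum = 59.59
59.59 is ≥ 42 and < 65.5 → Approaching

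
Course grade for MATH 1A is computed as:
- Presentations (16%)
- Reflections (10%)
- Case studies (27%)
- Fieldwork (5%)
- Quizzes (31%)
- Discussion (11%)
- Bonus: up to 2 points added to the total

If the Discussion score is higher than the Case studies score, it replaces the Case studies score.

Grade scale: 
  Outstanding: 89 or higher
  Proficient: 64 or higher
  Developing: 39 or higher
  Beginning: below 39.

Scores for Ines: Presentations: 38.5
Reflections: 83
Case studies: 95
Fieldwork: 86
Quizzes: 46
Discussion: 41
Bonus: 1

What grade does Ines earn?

Proficient

Discussion (41) ≤ Case studies (95), so Case studies stays at 95.
Weighted total:
  Presentations 38.5 × 0.16 = 6.16
  Reflections 83 × 0.1 = 8.3
  Case studies 95 × 0.27 = 25.65
  Fieldwork 86 × 0.05 = 4.3
  Quizzes 46 × 0.31 = 14.26
  Discussion 41 × 0.11 = 4.51
Sum = 63.18
Bonus: 63.18 + 1 = 64.18
64.18 is ≥ 64 and < 89 → Proficient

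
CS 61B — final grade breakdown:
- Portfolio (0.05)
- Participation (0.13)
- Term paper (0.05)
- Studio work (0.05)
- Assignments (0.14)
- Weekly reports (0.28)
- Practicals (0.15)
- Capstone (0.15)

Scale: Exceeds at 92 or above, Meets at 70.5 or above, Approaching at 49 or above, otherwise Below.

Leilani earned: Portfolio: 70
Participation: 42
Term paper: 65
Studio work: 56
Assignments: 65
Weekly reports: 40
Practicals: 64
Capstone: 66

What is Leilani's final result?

Weighted total:
  Portfolio 70 × 0.05 = 3.5
  Participation 42 × 0.13 = 5.46
  Term paper 65 × 0.05 = 3.25
  Studio work 56 × 0.05 = 2.8
  Assignments 65 × 0.14 = 9.1
  Weekly reports 40 × 0.28 = 11.2
  Practicals 64 × 0.15 = 9.6
  Capstone 66 × 0.15 = 9.9
Sum = 54.81
54.81 is ≥ 49 and < 70.5 → Approaching

Approaching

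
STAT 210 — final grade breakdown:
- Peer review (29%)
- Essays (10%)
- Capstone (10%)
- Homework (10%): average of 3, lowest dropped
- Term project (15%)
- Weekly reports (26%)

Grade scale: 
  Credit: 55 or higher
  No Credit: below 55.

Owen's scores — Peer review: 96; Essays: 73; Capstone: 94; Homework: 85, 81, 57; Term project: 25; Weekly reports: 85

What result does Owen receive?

Credit

Homework: drop 57 → average of remaining 2 = 166/2 = 83
Weighted total:
  Peer review 96 × 0.29 = 27.84
  Essays 73 × 0.1 = 7.3
  Capstone 94 × 0.1 = 9.4
  Homework 83 × 0.1 = 8.3
  Term project 25 × 0.15 = 3.75
  Weekly reports 85 × 0.26 = 22.1
Sum = 78.69
78.69 ≥ 55 → Credit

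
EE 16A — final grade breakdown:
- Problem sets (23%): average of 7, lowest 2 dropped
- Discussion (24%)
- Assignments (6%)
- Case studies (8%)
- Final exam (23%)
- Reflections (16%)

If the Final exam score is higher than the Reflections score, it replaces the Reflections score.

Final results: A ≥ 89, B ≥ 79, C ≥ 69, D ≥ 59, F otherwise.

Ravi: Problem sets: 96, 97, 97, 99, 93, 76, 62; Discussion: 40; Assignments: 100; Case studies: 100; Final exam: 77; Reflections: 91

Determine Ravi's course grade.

Problem sets: drop 62, 76 → average of remaining 5 = 482/5 = 96.4
Final exam (77) ≤ Reflections (91), so Reflections stays at 91.
Weighted total:
  Problem sets 96.4 × 0.23 = 22.172
  Discussion 40 × 0.24 = 9.6
  Assignments 100 × 0.06 = 6
  Case studies 100 × 0.08 = 8
  Final exam 77 × 0.23 = 17.71
  Reflections 91 × 0.16 = 14.56
Sum = 78.042
78.042 is ≥ 69 and < 79 → C

C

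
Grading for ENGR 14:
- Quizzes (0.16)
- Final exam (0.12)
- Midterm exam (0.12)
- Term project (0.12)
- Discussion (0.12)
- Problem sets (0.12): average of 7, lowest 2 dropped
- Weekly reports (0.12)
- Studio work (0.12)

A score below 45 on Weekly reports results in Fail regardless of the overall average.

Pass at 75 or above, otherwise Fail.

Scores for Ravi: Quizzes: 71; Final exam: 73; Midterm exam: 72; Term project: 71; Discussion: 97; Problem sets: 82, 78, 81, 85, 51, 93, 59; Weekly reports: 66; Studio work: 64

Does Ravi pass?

Fail

Problem sets: drop 51, 59 → average of remaining 5 = 419/5 = 83.8
Weekly reports score 66 ≥ 45: minimum met.
Weighted total:
  Quizzes 71 × 0.16 = 11.36
  Final exam 73 × 0.12 = 8.76
  Midterm exam 72 × 0.12 = 8.64
  Term project 71 × 0.12 = 8.52
  Discussion 97 × 0.12 = 11.64
  Problem sets 83.8 × 0.12 = 10.056
  Weekly reports 66 × 0.12 = 7.92
  Studio work 64 × 0.12 = 7.68
Sum = 74.576
74.576 < 75 → Fail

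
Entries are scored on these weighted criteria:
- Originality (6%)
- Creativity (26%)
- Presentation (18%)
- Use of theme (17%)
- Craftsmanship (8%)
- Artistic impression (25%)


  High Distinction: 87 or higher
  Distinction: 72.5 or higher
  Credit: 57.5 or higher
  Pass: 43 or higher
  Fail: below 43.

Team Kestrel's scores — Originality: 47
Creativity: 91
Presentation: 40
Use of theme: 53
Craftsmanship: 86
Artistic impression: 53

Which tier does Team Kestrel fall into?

Credit

Weighted total:
  Originality 47 × 0.06 = 2.82
  Creativity 91 × 0.26 = 23.66
  Presentation 40 × 0.18 = 7.2
  Use of theme 53 × 0.17 = 9.01
  Craftsmanship 86 × 0.08 = 6.88
  Artistic impression 53 × 0.25 = 13.25
Sum = 62.82
62.82 is ≥ 57.5 and < 72.5 → Credit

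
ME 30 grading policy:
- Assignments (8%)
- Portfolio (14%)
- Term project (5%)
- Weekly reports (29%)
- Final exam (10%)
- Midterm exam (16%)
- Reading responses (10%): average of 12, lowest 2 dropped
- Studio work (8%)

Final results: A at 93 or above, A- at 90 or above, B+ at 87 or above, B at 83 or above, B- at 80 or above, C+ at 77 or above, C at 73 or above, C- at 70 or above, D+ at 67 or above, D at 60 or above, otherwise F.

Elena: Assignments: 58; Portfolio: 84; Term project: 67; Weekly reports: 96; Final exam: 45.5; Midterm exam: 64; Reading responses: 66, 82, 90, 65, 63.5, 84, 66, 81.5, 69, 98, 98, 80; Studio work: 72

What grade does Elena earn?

C

Reading responses: drop 63.5, 65 → average of remaining 10 = 814.5/10 = 81.45
Weighted total:
  Assignments 58 × 0.08 = 4.64
  Portfolio 84 × 0.14 = 11.76
  Term project 67 × 0.05 = 3.35
  Weekly reports 96 × 0.29 = 27.84
  Final exam 45.5 × 0.1 = 4.55
  Midterm exam 64 × 0.16 = 10.24
  Reading responses 81.45 × 0.1 = 8.145
  Studio work 72 × 0.08 = 5.76
Sum = 76.285
76.285 is ≥ 73 and < 77 → C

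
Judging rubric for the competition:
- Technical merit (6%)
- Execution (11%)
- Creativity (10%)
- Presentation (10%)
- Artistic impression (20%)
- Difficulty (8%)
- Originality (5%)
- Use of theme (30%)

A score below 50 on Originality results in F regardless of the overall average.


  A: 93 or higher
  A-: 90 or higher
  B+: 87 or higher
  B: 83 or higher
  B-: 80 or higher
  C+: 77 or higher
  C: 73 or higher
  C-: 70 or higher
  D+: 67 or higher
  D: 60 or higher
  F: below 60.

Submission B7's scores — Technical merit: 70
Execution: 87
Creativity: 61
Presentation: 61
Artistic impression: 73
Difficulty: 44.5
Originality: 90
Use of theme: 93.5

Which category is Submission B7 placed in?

C

Originality score 90 ≥ 50: minimum met.
Weighted total:
  Technical merit 70 × 0.06 = 4.2
  Execution 87 × 0.11 = 9.57
  Creativity 61 × 0.1 = 6.1
  Presentation 61 × 0.1 = 6.1
  Artistic impression 73 × 0.2 = 14.6
  Difficulty 44.5 × 0.08 = 3.56
  Originality 90 × 0.05 = 4.5
  Use of theme 93.5 × 0.3 = 28.05
Sum = 76.68
76.68 is ≥ 73 and < 77 → C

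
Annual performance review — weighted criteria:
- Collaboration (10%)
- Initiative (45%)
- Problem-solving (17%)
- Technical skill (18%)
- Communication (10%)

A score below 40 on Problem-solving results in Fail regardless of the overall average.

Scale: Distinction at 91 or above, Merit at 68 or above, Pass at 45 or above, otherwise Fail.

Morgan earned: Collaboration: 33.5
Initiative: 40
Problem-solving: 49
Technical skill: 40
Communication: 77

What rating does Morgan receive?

Problem-solving score 49 ≥ 40: minimum met.
Weighted total:
  Collaboration 33.5 × 0.1 = 3.35
  Initiative 40 × 0.45 = 18
  Problem-solving 49 × 0.17 = 8.33
  Technical skill 40 × 0.18 = 7.2
  Communication 77 × 0.1 = 7.7
Sum = 44.58
44.58 < 45 → Fail

Fail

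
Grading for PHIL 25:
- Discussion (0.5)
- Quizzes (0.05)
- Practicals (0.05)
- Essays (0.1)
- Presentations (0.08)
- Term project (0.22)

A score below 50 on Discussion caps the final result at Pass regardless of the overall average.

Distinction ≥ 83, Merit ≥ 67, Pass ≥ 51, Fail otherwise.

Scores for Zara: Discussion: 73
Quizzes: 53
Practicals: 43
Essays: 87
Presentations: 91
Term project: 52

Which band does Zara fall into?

Discussion score 73 ≥ 50: minimum met.
Weighted total:
  Discussion 73 × 0.5 = 36.5
  Quizzes 53 × 0.05 = 2.65
  Practicals 43 × 0.05 = 2.15
  Essays 87 × 0.1 = 8.7
  Presentations 91 × 0.08 = 7.28
  Term project 52 × 0.22 = 11.44
Sum = 68.72
68.72 is ≥ 67 and < 83 → Merit

Merit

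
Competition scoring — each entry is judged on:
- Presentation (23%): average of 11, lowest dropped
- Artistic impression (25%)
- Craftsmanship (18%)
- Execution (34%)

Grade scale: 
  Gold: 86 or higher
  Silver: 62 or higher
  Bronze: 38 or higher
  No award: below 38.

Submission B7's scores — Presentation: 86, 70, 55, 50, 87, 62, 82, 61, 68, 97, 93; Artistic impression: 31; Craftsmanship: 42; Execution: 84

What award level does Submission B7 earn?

Presentation: drop 50 → average of remaining 10 = 761/10 = 76.1
Weighted total:
  Presentation 76.1 × 0.23 = 17.503
  Artistic impression 31 × 0.25 = 7.75
  Craftsmanship 42 × 0.18 = 7.56
  Execution 84 × 0.34 = 28.56
Sum = 61.373
61.373 is ≥ 38 and < 62 → Bronze

Bronze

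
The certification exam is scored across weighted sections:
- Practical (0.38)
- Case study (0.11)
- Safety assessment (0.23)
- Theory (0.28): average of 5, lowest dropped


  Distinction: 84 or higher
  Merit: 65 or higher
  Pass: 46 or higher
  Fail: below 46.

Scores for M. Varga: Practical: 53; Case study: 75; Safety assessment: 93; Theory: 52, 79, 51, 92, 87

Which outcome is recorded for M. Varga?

Merit

Theory: drop 51 → average of remaining 4 = 310/4 = 77.5
Weighted total:
  Practical 53 × 0.38 = 20.14
  Case study 75 × 0.11 = 8.25
  Safety assessment 93 × 0.23 = 21.39
  Theory 77.5 × 0.28 = 21.7
Sum = 71.48
71.48 is ≥ 65 and < 84 → Merit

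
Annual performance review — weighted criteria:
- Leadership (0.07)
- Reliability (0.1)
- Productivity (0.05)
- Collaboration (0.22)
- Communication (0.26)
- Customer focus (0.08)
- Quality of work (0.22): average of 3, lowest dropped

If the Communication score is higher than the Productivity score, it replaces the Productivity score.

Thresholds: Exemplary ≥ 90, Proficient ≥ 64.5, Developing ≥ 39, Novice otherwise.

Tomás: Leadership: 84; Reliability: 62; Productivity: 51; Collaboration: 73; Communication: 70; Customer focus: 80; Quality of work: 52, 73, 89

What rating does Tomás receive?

Quality of work: drop 52 → average of remaining 2 = 162/2 = 81
Communication (70) > Productivity (51), so Productivity counts as 70.
Weighted total:
  Leadership 84 × 0.07 = 5.88
  Reliability 62 × 0.1 = 6.2
  Productivity 70 × 0.05 = 3.5
  Collaboration 73 × 0.22 = 16.06
  Communication 70 × 0.26 = 18.2
  Customer focus 80 × 0.08 = 6.4
  Quality of work 81 × 0.22 = 17.82
Sum = 74.06
74.06 is ≥ 64.5 and < 90 → Proficient

Proficient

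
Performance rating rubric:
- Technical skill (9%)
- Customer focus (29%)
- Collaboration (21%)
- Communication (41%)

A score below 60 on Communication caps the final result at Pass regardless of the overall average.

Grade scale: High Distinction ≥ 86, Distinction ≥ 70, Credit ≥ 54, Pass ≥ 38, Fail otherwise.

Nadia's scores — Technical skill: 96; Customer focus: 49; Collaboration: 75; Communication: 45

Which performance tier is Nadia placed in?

Pass

Communication score 45 < 60: minimum not met.
Weighted total:
  Technical skill 96 × 0.09 = 8.64
  Customer focus 49 × 0.29 = 14.21
  Collaboration 75 × 0.21 = 15.75
  Communication 45 × 0.41 = 18.45
Sum = 57.05
57.05 would be Credit; cap at Pass applies → Pass.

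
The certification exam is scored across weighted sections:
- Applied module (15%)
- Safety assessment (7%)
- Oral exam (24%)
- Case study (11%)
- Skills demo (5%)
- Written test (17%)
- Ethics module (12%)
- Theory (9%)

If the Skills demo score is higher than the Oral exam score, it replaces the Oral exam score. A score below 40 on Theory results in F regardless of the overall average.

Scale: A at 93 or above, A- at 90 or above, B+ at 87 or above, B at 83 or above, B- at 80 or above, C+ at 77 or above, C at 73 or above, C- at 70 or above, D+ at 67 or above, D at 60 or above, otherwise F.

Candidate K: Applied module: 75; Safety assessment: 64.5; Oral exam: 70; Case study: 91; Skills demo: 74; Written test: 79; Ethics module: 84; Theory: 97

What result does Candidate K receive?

Skills demo (74) > Oral exam (70), so Oral exam counts as 74.
Theory score 97 ≥ 40: minimum met.
Weighted total:
  Applied module 75 × 0.15 = 11.25
  Safety assessment 64.5 × 0.07 = 4.515
  Oral exam 74 × 0.24 = 17.76
  Case study 91 × 0.11 = 10.01
  Skills demo 74 × 0.05 = 3.7
  Written test 79 × 0.17 = 13.43
  Ethics module 84 × 0.12 = 10.08
  Theory 97 × 0.09 = 8.73
Sum = 79.475
79.475 is ≥ 77 and < 80 → C+

C+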